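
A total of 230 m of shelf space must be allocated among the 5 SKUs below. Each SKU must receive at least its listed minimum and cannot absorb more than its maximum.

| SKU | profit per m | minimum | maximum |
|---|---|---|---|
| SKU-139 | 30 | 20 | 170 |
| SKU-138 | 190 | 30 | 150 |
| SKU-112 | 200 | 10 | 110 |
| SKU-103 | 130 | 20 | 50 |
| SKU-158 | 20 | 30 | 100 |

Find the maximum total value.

35300

Meeting every minimum uses 20+30+10+20+30 = 110 m, leaving 120.
Rank by profit per m: SKU-112 200 > SKU-138 190 > SKU-103 130 > SKU-139 30 > SKU-158 20.
SKU-112 takes 100 more to reach its cap of 110 → 20 left.
SKU-138: +20 (room for 120) → 50. Pool exhausted.
Total = 30×20 + 190×50 + 200×110 + 130×20 + 20×30 = 35300.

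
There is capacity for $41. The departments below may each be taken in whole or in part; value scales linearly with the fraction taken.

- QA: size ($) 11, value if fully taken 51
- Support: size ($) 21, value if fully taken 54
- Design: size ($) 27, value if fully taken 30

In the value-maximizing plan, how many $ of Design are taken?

Best value per unit of size first: QA 51/11≈4.64, Support 54/21≈2.57, Design 30/27≈1.11.
QA: take in full, 11 $ for value 51 → 30 left.
All 21 $ of Support fit (value 54) → 9 remain.
Fill the last 9 $ with part of Design: 9/27 of it earns 10.

9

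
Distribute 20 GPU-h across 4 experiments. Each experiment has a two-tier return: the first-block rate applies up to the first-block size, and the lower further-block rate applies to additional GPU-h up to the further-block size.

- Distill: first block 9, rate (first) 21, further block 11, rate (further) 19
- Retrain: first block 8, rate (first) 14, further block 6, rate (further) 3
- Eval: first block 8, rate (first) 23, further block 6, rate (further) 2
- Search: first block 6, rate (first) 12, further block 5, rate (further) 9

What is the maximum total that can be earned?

430

Treat each block as its own option and order by rate: Eval/T1 23 > Distill/T1 21 > Distill/T2 19 > Retrain/T1 14 > Search/T1 12 > Search/T2 9 > Retrain/T2 3 > Eval/T2 2.
Eval/T1 (23): +8 → 12 left.
Distill T1 at 21: fill all 9 → 3 left.
3 remain; put them into Distill T2 at 19.
Total = 23×8 + 21×9 + 19×3 = 430.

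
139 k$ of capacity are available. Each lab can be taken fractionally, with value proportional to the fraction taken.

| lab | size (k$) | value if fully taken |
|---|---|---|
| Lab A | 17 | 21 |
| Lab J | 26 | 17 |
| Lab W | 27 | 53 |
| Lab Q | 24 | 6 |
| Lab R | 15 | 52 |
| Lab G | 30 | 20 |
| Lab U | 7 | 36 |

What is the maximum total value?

203.25

Best value per unit of size first: Lab U 36/7≈5.14, Lab R 52/15≈3.47, Lab W 53/27≈1.96, Lab A 21/17≈1.24, Lab G 20/30≈0.667, Lab J 17/26≈0.654, Lab Q 6/24≈0.25.
Take all of Lab U (7 k$, value 36) — 132 k$ left.
All 15 k$ of Lab R fit (value 52) — 117 remain.
Lab W: take in full, 27 k$ for value 53 — 90 left.
All 17 k$ of Lab A fit (value 21) — 73 remain.
All 30 k$ of Lab G fit (value 20) — 43 remain.
Take all of Lab J (26 k$, value 17) — 17 k$ left.
17 k$ left: a 17/24 share of Lab Q gives 6×17/24 = 4.25.
Total value = 203.25.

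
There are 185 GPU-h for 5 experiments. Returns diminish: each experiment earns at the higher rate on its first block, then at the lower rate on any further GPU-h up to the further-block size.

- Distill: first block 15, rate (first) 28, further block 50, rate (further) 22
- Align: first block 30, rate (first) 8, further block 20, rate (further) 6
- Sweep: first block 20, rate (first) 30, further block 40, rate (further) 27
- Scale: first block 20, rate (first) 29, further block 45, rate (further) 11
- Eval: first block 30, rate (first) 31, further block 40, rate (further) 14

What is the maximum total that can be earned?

4850

Order all 10 blocks by rate: Eval/tier1 31 > Sweep/tier1 30 > Scale/tier1 29 > Distill/tier1 28 > Sweep/tier2 27 > Distill/tier2 22 > Eval/tier2 14 > Scale/tier2 11 > Align/tier1 8 > Align/tier2 6.
Eval/tier1 (31): +30 — 155 left.
Sweep/tier1 (30): +20 — 135 left.
Fill Scale tier1 block (20 at 29) — 115 left.
Fill Distill tier1 block (15 at 28) — 100 left.
Fill Sweep tier2 block (40 at 27) — 60 left.
Distill tier2 at 22: fill all 50 — 10 left.
Eval tier2 at 14: only 10 left, fill 10.
Total = 31×30 + 30×20 + 29×20 + 28×15 + 27×40 + 22×50 + 14×10 = 4850.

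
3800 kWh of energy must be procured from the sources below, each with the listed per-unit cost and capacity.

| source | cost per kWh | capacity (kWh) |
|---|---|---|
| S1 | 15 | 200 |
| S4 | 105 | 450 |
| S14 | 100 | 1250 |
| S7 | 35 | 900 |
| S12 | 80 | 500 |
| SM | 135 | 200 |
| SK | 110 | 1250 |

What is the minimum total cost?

301750

Fill from the cheapest source first.
S1 at 15: take all 200 kWh ; 3600 still needed.
Take 900 from S7 at 35 ; need 2700 more.
Take 500 from S12 at 80 ; need 2200 more.
S14 at 100: take all 1250 kWh ; 950 still needed.
Take 450 from S4 at 105 ; need 500 more.
Take 500 from SK at 110 to finish.
SM: unused.
Cost = 200×15 + 900×35 + 500×80 + 1250×100 + 450×105 + 500×110 = 301750.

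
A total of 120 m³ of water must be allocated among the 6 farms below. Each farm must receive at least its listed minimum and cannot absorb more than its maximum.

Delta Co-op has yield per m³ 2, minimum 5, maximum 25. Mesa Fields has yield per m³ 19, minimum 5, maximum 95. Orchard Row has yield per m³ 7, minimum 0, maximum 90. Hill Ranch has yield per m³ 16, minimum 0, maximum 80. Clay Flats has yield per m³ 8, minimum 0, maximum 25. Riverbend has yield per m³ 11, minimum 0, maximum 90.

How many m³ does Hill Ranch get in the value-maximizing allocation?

20

Meeting every minimum uses 5+5+0+0+0+0 = 10 m³, leaving 110.
Order the farms by yield per m³: Mesa Fields 19 > Hill Ranch 16 > Riverbend 11 > Clay Flats 8 > Orchard Row 7 > Delta Co-op 2.
Give Mesa Fields 90 more to hit its cap of 95 — 20 left.
Hill Ranch has room for 80 more but only 20 remain, so it gets 20.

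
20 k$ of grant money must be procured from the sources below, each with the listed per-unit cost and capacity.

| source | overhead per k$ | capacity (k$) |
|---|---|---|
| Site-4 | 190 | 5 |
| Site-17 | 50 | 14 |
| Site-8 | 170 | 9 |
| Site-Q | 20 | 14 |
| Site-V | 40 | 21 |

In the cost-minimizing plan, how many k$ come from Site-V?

Fill from the cheapest source first.
Site-Q at 20: take all 14 k$ — 6 still needed.
Site-V at 40: take 6 of its 21 — requirement met.
Site-17, Site-8, Site-4: unused.

6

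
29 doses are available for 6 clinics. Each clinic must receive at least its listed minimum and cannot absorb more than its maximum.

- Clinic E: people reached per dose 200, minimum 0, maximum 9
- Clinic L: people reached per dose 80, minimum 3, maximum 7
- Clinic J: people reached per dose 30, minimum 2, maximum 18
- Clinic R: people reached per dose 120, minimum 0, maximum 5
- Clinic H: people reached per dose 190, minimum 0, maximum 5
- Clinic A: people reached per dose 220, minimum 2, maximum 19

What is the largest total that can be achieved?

Meeting every minimum uses 0+3+2+0+0+2 = 7 doses, leaving 22.
Highest people reached per dose first: Clinic A 220 > Clinic E 200 > Clinic H 190 > Clinic R 120 > Clinic L 80 > Clinic J 30.
Clinic A takes 17 more to reach its cap of 19 — 5 left.
Clinic E has room for 9 more but only 5 remain, so it gets 5.
Total = 200×5 + 80×3 + 30×2 + 220×19 = 5480.

5480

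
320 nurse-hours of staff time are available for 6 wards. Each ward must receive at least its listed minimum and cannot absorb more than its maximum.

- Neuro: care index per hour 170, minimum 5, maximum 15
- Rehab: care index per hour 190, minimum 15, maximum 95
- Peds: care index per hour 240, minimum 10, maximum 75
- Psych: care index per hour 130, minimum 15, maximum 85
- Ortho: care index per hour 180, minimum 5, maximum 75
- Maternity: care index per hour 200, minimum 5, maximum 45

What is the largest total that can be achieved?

Meeting every minimum uses 5+15+10+15+5+5 = 55 nurse-hours, leaving 265.
Rank by care index per hour: Peds 240 > Maternity 200 > Rehab 190 > Ortho 180 > Neuro 170 > Psych 130.
Give Peds 65 more to hit its cap of 75 ; 200 left.
Maternity: +40 to 45 (cap) ; 160 left.
Give Rehab 80 more to hit its cap of 95 ; 80 left.
Ortho takes 70 more to reach its cap of 75 ; 10 left.
Neuro takes 10 more to reach its cap of 15 ; 0 left.
Total = 170×15 + 190×95 + 240×75 + 130×15 + 180×75 + 200×45 = 63050.

63050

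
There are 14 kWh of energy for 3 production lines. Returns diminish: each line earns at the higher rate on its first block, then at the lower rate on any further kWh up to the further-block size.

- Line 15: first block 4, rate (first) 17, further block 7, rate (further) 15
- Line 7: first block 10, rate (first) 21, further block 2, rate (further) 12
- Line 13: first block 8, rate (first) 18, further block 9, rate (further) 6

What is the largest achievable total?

Order all 6 blocks by rate: Line 7/tier1 21 > Line 13/tier1 18 > Line 15/tier1 17 > Line 15/tier2 15 > Line 7/tier2 12 > Line 13/tier2 6.
Fill Line 7 tier1 block (10 at 21) → 4 left.
Line 13 tier1 at 18: only 4 left, fill 4.
Total = 21×10 + 18×4 = 282.

282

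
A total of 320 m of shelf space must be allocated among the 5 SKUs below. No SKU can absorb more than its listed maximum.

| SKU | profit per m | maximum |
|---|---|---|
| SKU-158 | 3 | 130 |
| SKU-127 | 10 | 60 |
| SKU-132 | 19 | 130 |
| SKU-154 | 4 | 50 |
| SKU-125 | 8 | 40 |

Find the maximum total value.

3710

Order the SKUs by profit per m: SKU-132 19 > SKU-127 10 > SKU-125 8 > SKU-154 4 > SKU-158 3.
SKU-132: +130 to 130 (cap) — 190 left.
SKU-127 takes 60 to reach its cap of 60 — 130 left.
Give SKU-125 40 to hit its cap of 40 — 90 left.
Give SKU-154 50 to hit its cap of 50 — 40 left.
SKU-158: +40 (room for 130) → 40. Pool exhausted.
Total = 3×40 + 10×60 + 19×130 + 4×50 + 8×40 = 3710.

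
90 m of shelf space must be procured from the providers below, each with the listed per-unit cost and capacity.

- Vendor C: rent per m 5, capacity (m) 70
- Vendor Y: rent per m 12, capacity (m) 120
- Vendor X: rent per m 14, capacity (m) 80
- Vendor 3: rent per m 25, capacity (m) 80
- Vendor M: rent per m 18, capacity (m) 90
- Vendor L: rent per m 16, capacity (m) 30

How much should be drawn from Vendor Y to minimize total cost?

Cheapest first:
Take 70 from Vendor C at 5 ; need 20 more.
Vendor Y at 12: take 20 of its 120 ; requirement met.
Vendor X, Vendor L, Vendor M, Vendor 3: unused.

20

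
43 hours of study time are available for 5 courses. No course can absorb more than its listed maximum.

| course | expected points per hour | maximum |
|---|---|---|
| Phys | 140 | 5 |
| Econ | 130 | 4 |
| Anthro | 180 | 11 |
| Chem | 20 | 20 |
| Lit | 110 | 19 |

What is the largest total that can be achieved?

Rank by expected points per hour: Anthro 180 > Phys 140 > Econ 130 > Lit 110 > Chem 20.
Anthro takes 11 to reach its cap of 11 — 32 left.
Phys takes 5 to reach its cap of 5 — 27 left.
Econ takes 4 to reach its cap of 4 — 23 left.
Give Lit 19 to hit its cap of 19 — 4 left.
Only 4 left; Chem takes them to reach 4.
Total = 140×5 + 130×4 + 180×11 + 20×4 + 110×19 = 5370.

5370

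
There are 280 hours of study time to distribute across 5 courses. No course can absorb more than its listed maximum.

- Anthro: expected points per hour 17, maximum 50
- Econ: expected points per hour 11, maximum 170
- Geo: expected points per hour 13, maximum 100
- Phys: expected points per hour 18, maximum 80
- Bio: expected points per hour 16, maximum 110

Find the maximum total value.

Highest expected points per hour first: Phys 18 > Anthro 17 > Bio 16 > Geo 13 > Econ 11.
Phys: +80 to 80 (cap) — 200 left.
Give Anthro 50 to hit its cap of 50 — 150 left.
Bio takes 110 to reach its cap of 110 — 40 left.
Geo: +40 (room for 100) → 40. Pool exhausted.
Total = 17×50 + 13×40 + 18×80 + 16×110 = 4570.

4570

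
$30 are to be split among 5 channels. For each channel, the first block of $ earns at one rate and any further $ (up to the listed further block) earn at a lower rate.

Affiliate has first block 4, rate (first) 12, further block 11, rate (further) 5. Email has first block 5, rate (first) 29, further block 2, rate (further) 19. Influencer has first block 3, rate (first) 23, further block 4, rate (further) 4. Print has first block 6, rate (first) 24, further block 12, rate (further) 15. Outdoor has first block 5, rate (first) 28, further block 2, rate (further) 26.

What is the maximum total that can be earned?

Rank every tier by rate: Email/first 29 > Outdoor/first 28 > Outdoor/second 26 > Print/first 24 > Influencer/first 23 > Email/second 19 > Print/second 15 > Affiliate/first 12 > Affiliate/second 5 > Influencer/second 4.
Fill Email first block (5 at 29) → 25 left.
Outdoor first at 28: fill all 5 → 20 left.
Fill Outdoor second block (2 at 26) → 18 left.
Fill Print first block (6 at 24) → 12 left.
Influencer/first (23): +3 → 9 left.
Email/second (19): +2 → 7 left.
Print second at 15: only 7 left, fill 7.
Total = 29×5 + 28×5 + 26×2 + 24×6 + 23×3 + 19×2 + 15×7 = 693.

693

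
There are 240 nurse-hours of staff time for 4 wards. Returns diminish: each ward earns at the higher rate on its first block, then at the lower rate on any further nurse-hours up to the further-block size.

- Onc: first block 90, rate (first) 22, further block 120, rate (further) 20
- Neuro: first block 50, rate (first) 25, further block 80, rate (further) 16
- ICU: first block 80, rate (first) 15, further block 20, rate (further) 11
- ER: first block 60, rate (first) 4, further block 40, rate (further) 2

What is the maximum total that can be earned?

5230

Treat each block as its own option and order by rate: Neuro/first 25 > Onc/first 22 > Onc/second 20 > Neuro/second 16 > ICU/first 15 > ICU/second 11 > ER/first 4 > ER/second 2.
Neuro/first (25): +50 → 190 left.
Onc/first (22): +90 → 100 left.
Onc/second: +100 of 120 at 20; pool empty.
Total = 25×50 + 22×90 + 20×100 = 5230.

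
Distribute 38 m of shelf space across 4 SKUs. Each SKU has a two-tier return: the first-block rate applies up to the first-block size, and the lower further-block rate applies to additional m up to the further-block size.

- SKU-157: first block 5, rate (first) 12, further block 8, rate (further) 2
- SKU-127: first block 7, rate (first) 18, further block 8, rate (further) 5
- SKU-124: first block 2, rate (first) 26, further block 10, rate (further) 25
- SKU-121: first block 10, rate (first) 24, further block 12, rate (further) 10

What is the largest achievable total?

Rank every tier by rate: SKU-124/T1 26 > SKU-124/T2 25 > SKU-121/T1 24 > SKU-127/T1 18 > SKU-157/T1 12 > SKU-121/T2 10 > SKU-127/T2 5 > SKU-157/T2 2.
SKU-124/T1 (26): +2 ; 36 left.
Fill SKU-124 T2 block (10 at 25) ; 26 left.
SKU-121 T1 at 24: fill all 10 ; 16 left.
SKU-127/T1 (18): +7 ; 9 left.
SKU-157/T1 (12): +5 ; 4 left.
SKU-121/T2: +4 of 12 at 10; pool empty.
Total = 26×2 + 25×10 + 24×10 + 18×7 + 12×5 + 10×4 = 768.

768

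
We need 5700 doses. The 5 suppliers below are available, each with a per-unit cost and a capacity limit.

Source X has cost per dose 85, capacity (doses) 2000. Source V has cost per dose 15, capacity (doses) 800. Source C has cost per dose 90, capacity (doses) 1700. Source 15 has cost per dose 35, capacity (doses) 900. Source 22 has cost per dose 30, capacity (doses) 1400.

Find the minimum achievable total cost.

309500

Cheapest first:
Source V (15): use full 800 ; 4900 doses to go.
Source 22 at 30: take all 1400 doses ; 3500 still needed.
Source 15 (35): use full 900 ; 2600 doses to go.
Source X (85): use full 2000 ; 600 doses to go.
Source C (90): take the remaining 600 ; done.
Cost = 800×15 + 1400×30 + 900×35 + 2000×85 + 600×90 = 309500.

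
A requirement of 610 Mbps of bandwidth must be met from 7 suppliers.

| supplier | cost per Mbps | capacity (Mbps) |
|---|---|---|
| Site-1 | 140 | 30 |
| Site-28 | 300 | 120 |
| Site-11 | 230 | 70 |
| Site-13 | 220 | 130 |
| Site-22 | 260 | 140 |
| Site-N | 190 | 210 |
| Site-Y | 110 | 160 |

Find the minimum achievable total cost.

Fill from the cheapest supplier first.
Site-Y at 110: take all 160 Mbps — 450 still needed.
Take 30 from Site-1 at 140 — need 420 more.
Take 210 from Site-N at 190 — need 210 more.
Take 130 from Site-13 at 220 — need 80 more.
Take 70 from Site-11 at 230 — need 10 more.
Take 10 from Site-22 at 260 to finish.
Site-28: unused.
Cost = 160×110 + 30×140 + 210×190 + 130×220 + 70×230 + 10×260 = 109000.

109000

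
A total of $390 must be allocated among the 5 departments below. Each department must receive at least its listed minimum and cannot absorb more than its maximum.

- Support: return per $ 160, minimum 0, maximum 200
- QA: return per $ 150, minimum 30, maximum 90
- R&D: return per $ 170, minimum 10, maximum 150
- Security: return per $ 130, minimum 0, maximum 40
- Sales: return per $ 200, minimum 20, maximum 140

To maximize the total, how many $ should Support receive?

Meeting every minimum uses 0+30+10+0+20 = 60 $, leaving 330.
Rank by return per $: Sales 200 > R&D 170 > Support 160 > QA 150 > Security 130.
Sales takes 120 more to reach its cap of 140 ; 210 left.
Give R&D 140 more to hit its cap of 150 ; 70 left.
Support: +70 (room for 200) → 70. Pool exhausted.

70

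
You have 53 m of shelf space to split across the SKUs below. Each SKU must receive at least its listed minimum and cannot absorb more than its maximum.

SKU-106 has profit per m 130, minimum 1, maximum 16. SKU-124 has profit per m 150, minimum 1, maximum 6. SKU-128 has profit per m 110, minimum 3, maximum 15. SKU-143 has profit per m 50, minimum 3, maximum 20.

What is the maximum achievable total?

Meeting every minimum uses 1+1+3+3 = 8 m, leaving 45.
Order the SKUs by profit per m: SKU-124 150 > SKU-106 130 > SKU-128 110 > SKU-143 50.
Give SKU-124 5 more to hit its cap of 6 ; 40 left.
SKU-106: +15 to 16 (cap) ; 25 left.
SKU-128 takes 12 more to reach its cap of 15 ; 13 left.
SKU-143: +13 (room for 17) → 16. Pool exhausted.
Total = 130×16 + 150×6 + 110×15 + 50×16 = 5430.

5430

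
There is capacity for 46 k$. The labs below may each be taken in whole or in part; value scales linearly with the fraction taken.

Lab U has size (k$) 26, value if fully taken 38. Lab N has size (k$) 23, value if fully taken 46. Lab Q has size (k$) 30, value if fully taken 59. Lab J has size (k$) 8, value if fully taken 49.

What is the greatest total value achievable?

124.5

Rank by value-to-size ratio: Lab J 49/8≈6.12, Lab N 46/23≈2, Lab Q 59/30≈1.97, Lab U 38/26≈1.46.
All 8 k$ of Lab J fit (value 49) → 38 remain.
All 23 k$ of Lab N fit (value 46) → 15 remain.
Fill the last 15 k$ with part of Lab Q: 15/30 of it earns 29.5.
Total value = 124.5.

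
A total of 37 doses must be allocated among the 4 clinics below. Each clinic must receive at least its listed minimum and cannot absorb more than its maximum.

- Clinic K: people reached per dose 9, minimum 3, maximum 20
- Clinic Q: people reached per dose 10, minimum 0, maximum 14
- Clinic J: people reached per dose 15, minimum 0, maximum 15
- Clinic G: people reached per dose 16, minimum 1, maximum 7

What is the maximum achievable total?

Meeting every minimum uses 3+0+0+1 = 4 doses, leaving 33.
Rank by people reached per dose: Clinic G 16 > Clinic J 15 > Clinic Q 10 > Clinic K 9.
Clinic G: +6 to 7 (cap) → 27 left.
Clinic J: +15 to 15 (cap) → 12 left.
Clinic Q has room for 14 more but only 12 remain, so it gets 12.
Total = 9×3 + 10×12 + 15×15 + 16×7 = 484.

484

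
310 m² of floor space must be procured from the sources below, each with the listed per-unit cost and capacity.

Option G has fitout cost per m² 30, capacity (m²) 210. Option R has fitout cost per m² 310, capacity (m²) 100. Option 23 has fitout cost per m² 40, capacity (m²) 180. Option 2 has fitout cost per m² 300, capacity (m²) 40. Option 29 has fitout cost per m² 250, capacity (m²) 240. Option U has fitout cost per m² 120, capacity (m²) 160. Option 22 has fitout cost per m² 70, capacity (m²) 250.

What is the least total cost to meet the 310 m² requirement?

10300

Use sources in increasing cost order.
Option G at 30: take all 210 m² — 100 still needed.
Option 23 at 40: take 100 of its 180 — requirement met.
Option 22, Option U, Option 29, Option 2, Option R: unused.
Cost = 210×30 + 100×40 = 10300.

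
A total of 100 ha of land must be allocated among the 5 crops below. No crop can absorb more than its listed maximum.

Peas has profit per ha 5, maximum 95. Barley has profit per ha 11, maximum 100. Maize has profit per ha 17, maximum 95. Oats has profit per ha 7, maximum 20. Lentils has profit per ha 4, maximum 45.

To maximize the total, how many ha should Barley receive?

5

Order the crops by profit per ha: Maize 17 > Barley 11 > Oats 7 > Peas 5 > Lentils 4.
Maize: +95 to 95 (cap) → 5 left.
Barley: +5 (room for 100) → 5. Pool exhausted.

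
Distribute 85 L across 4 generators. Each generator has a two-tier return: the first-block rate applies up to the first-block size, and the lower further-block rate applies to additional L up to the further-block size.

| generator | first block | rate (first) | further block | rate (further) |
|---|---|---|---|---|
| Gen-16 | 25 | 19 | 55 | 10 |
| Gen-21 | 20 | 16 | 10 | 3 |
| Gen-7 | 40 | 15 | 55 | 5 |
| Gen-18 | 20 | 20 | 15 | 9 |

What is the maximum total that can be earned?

1495

Treat each block as its own option and order by rate: Gen-18/T1 20 > Gen-16/T1 19 > Gen-21/T1 16 > Gen-7/T1 15 > Gen-16/T2 10 > Gen-18/T2 9 > Gen-7/T2 5 > Gen-21/T2 3.
Fill Gen-18 T1 block (20 at 20) — 65 left.
Fill Gen-16 T1 block (25 at 19) — 40 left.
Fill Gen-21 T1 block (20 at 16) — 20 left.
20 remain; put them into Gen-7 T1 at 15.
Total = 20×20 + 19×25 + 16×20 + 15×20 = 1495.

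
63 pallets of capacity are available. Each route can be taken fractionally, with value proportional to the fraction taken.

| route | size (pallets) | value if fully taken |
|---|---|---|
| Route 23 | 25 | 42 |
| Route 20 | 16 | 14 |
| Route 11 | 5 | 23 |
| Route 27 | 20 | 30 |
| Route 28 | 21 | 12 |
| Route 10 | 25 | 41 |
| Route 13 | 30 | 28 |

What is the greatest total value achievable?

118

Sort by value density: Route 11 23/5≈4.6, Route 23 42/25≈1.68, Route 10 41/25≈1.64, Route 27 30/20≈1.5, Route 13 28/30≈0.933, Route 20 14/16≈0.875, Route 28 12/21≈0.571.
Route 11: take in full, 5 pallets for value 23 ; 58 left.
All 25 pallets of Route 23 fit (value 42) ; 33 remain.
Take all of Route 10 (25 pallets, value 41) ; 8 pallets left.
Fill the last 8 pallets with part of Route 27: 8/20 of it earns 12.
Total value = 118.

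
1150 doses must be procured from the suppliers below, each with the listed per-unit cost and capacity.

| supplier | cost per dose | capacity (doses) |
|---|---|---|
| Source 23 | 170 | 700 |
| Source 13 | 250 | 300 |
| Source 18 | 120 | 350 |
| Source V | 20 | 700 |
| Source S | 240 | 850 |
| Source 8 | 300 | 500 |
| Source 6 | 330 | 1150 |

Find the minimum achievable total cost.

73000

Fill from the cheapest supplier first.
Take 700 from Source V at 20 — need 450 more.
Source 18 (120): use full 350 — 100 doses to go.
Source 23 at 170: take 100 of its 700 — requirement met.
Source S, Source 13, Source 8, Source 6: unused.
Cost = 700×20 + 350×120 + 100×170 = 73000.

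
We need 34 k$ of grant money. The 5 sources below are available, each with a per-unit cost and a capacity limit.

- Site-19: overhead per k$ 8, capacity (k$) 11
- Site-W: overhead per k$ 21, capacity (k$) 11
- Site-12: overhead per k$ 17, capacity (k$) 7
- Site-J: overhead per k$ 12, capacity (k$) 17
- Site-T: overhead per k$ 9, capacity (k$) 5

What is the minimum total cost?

Fill from the cheapest source first.
Site-19 at 8: take all 11 k$ — 23 still needed.
Site-T (9): use full 5 — 18 k$ to go.
Take 17 from Site-J at 12 — need 1 more.
Take 1 from Site-12 at 17 to finish.
Site-W: unused.
Cost = 11×8 + 5×9 + 17×12 + 1×17 = 354.

354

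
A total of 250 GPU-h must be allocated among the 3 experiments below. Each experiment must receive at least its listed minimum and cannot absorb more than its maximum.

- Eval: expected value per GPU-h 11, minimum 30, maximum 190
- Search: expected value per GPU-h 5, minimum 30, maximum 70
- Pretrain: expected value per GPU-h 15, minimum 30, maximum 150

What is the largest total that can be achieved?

3170

Meeting every minimum uses 30+30+30 = 90 GPU-h, leaving 160.
Highest expected value per GPU-h first: Pretrain 15 > Eval 11 > Search 5.
Give Pretrain 120 more to hit its cap of 150 → 40 left.
Eval has room for 160 more but only 40 remain, so it gets 70.
Total = 11×70 + 5×30 + 15×150 = 3170.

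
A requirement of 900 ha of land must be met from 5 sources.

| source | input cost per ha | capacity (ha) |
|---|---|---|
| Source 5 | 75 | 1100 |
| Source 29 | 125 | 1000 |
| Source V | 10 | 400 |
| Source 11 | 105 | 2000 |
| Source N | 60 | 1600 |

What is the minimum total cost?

34000

Fill from the cheapest source first.
Take 400 from Source V at 10 → need 500 more.
Source N at 60: take 500 of its 1600 → requirement met.
Source 5, Source 11, Source 29: unused.
Cost = 400×10 + 500×60 = 34000.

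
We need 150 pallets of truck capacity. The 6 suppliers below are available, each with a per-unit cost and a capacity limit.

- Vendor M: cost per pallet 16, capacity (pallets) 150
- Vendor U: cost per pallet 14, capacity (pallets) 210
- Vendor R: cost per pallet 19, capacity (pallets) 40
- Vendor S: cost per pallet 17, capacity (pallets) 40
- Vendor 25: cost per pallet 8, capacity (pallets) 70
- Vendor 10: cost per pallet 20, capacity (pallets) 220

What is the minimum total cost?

1680

Fill from the cheapest supplier first.
Vendor 25 (8): use full 70 → 80 pallets to go.
Vendor U at 14: take 80 of its 210 → requirement met.
Vendor M, Vendor S, Vendor R, Vendor 10: unused.
Cost = 70×8 + 80×14 = 1680.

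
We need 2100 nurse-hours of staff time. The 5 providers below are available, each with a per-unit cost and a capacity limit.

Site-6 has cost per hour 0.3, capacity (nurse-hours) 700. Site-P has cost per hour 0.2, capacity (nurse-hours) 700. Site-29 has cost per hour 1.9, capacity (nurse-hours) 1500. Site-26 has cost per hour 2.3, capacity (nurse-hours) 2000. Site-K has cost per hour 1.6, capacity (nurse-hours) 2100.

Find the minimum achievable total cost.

Use providers in increasing cost order.
Site-P at 0.2: take all 700 nurse-hours → 1400 still needed.
Site-6 (0.3): use full 700 → 700 nurse-hours to go.
Site-K at 1.6: take 700 of its 2100 → requirement met.
Site-29, Site-26: unused.
Cost = 700×0.2 + 700×0.3 + 700×1.6 = 1470.

1470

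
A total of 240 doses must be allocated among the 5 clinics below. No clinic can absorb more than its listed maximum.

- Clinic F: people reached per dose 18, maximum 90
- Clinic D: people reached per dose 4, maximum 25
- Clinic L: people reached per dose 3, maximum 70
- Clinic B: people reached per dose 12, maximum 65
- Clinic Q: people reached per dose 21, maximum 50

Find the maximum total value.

Rank by people reached per dose: Clinic Q 21 > Clinic F 18 > Clinic B 12 > Clinic D 4 > Clinic L 3.
Clinic Q takes 50 to reach its cap of 50 — 190 left.
Give Clinic F 90 to hit its cap of 90 — 100 left.
Give Clinic B 65 to hit its cap of 65 — 35 left.
Clinic D takes 25 to reach its cap of 25 — 10 left.
Only 10 left; Clinic L takes them to reach 10.
Total = 18×90 + 4×25 + 3×10 + 12×65 + 21×50 = 3580.

3580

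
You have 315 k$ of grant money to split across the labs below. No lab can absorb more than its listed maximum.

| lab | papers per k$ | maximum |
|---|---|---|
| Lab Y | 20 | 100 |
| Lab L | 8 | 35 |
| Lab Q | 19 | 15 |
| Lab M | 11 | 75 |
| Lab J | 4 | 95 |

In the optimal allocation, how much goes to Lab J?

Order the labs by papers per k$: Lab Y 20 > Lab Q 19 > Lab M 11 > Lab L 8 > Lab J 4.
Give Lab Y 100 to hit its cap of 100 → 215 left.
Give Lab Q 15 to hit its cap of 15 → 200 left.
Lab M: +75 to 75 (cap) → 125 left.
Give Lab L 35 to hit its cap of 35 → 90 left.
Lab J: +90 (room for 95) → 90. Pool exhausted.

90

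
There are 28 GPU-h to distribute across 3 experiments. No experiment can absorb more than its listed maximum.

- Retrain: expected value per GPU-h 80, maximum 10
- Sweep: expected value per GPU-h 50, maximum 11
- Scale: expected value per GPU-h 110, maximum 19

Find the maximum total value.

2810

Rank by expected value per GPU-h: Scale 110 > Retrain 80 > Sweep 50.
Give Scale 19 to hit its cap of 19 — 9 left.
Only 9 left; Retrain takes them to reach 9.
Total = 80×9 + 110×19 = 2810.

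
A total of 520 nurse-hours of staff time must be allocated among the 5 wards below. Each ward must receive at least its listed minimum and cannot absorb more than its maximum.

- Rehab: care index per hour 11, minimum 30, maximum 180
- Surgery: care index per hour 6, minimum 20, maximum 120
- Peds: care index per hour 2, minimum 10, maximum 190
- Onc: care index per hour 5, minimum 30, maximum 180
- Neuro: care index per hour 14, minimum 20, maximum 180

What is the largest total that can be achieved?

5390

Meeting every minimum uses 30+20+10+30+20 = 110 nurse-hours, leaving 410.
Rank by care index per hour: Neuro 14 > Rehab 11 > Surgery 6 > Onc 5 > Peds 2.
Neuro takes 160 more to reach its cap of 180 ; 250 left.
Give Rehab 150 more to hit its cap of 180 ; 100 left.
Give Surgery 100 more to hit its cap of 120 ; 0 left.
Total = 11×180 + 6×120 + 2×10 + 5×30 + 14×180 = 5390.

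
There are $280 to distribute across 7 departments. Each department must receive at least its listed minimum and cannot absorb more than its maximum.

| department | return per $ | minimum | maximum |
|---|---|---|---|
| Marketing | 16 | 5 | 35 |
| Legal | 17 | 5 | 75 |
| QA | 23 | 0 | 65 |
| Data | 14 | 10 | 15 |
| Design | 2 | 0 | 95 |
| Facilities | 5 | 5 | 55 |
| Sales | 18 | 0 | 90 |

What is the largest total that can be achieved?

5115

Meeting every minimum uses 5+5+0+10+0+5+0 = 25 $, leaving 255.
Highest return per $ first: QA 23 > Sales 18 > Legal 17 > Marketing 16 > Data 14 > Facilities 5 > Design 2.
QA takes 65 more to reach its cap of 65 — 190 left.
Give Sales 90 more to hit its cap of 90 — 100 left.
Legal takes 70 more to reach its cap of 75 — 30 left.
Marketing takes 30 more to reach its cap of 35 — 0 left.
Total = 16×35 + 17×75 + 23×65 + 14×10 + 5×5 + 18×90 = 5115.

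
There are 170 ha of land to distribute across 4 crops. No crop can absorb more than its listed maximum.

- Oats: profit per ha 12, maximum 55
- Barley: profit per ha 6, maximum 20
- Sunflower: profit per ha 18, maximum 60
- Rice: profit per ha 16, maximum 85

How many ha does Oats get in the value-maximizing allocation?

25

Rank by profit per ha: Sunflower 18 > Rice 16 > Oats 12 > Barley 6.
Give Sunflower 60 to hit its cap of 60 → 110 left.
Rice takes 85 to reach its cap of 85 → 25 left.
Oats: +25 (room for 55) → 25. Pool exhausted.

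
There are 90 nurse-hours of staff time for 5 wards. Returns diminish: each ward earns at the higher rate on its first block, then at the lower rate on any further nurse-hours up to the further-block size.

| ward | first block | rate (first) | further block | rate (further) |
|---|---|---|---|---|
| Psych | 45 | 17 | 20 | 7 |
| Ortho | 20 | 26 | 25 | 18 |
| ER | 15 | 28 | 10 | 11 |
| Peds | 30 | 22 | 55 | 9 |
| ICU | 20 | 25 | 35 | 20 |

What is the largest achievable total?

Rank every tier by rate: ER/first 28 > Ortho/first 26 > ICU/first 25 > Peds/first 22 > ICU/second 20 > Ortho/second 18 > Psych/first 17 > ER/second 11 > Peds/second 9 > Psych/second 7.
Fill ER first block (15 at 28) ; 75 left.
Ortho/first (26): +20 ; 55 left.
ICU first at 25: fill all 20 ; 35 left.
Fill Peds first block (30 at 22) ; 5 left.
5 remain; put them into ICU second at 20.
Total = 28×15 + 26×20 + 25×20 + 22×30 + 20×5 = 2200.

2200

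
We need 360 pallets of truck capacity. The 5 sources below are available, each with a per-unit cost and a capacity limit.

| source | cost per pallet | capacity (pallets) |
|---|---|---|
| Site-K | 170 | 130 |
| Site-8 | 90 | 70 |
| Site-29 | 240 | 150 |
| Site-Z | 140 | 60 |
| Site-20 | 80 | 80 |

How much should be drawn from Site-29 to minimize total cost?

Use sources in increasing cost order.
Site-20 at 80: take all 80 pallets — 280 still needed.
Site-8 at 90: take all 70 pallets — 210 still needed.
Take 60 from Site-Z at 140 — need 150 more.
Take 130 from Site-K at 170 — need 20 more.
Site-29 at 240: take 20 of its 150 — requirement met.

20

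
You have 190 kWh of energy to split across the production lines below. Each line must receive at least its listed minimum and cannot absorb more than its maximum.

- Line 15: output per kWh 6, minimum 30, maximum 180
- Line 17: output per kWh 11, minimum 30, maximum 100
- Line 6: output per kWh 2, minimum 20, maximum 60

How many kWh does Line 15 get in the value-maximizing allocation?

70

Meeting every minimum uses 30+30+20 = 80 kWh, leaving 110.
Highest output per kWh first: Line 17 11 > Line 15 6 > Line 6 2.
Give Line 17 70 more to hit its cap of 100 — 40 left.
Line 15 has room for 150 more but only 40 remain, so it gets 70.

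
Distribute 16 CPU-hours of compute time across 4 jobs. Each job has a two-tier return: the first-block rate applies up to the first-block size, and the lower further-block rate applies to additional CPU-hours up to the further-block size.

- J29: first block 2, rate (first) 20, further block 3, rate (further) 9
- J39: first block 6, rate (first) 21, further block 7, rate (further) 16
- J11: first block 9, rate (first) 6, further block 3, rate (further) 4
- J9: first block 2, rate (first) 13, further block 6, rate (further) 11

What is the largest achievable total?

291

Treat each block as its own option and order by rate: J39/tier1 21 > J29/tier1 20 > J39/tier2 16 > J9/tier1 13 > J9/tier2 11 > J29/tier2 9 > J11/tier1 6 > J11/tier2 4.
J39 tier1 at 21: fill all 6 ; 10 left.
J29 tier1 at 20: fill all 2 ; 8 left.
J39 tier2 at 16: fill all 7 ; 1 left.
J9/tier1: +1 of 2 at 13; pool empty.
Total = 21×6 + 20×2 + 16×7 + 13×1 = 291.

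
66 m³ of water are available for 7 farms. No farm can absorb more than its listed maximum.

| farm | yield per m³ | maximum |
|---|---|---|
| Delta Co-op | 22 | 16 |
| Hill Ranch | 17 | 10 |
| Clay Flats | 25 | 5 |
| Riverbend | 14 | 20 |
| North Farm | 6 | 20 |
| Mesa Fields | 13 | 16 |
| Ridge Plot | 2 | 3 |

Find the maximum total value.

Highest yield per m³ first: Clay Flats 25 > Delta Co-op 22 > Hill Ranch 17 > Riverbend 14 > Mesa Fields 13 > North Farm 6 > Ridge Plot 2.
Clay Flats takes 5 to reach its cap of 5 → 61 left.
Give Delta Co-op 16 to hit its cap of 16 → 45 left.
Give Hill Ranch 10 to hit its cap of 10 → 35 left.
Riverbend takes 20 to reach its cap of 20 → 15 left.
Only 15 left; Mesa Fields takes them to reach 15.
Total = 22×16 + 17×10 + 25×5 + 14×20 + 13×15 = 1122.

1122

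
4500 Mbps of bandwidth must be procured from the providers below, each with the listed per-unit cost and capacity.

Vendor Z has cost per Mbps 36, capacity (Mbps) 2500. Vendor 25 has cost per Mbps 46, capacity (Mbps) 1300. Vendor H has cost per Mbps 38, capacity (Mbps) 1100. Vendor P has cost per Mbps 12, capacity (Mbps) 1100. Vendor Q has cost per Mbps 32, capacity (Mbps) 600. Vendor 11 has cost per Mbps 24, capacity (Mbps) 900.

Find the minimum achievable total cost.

Cheapest first:
Vendor P at 12: take all 1100 Mbps → 3400 still needed.
Vendor 11 at 24: take all 900 Mbps → 2500 still needed.
Take 600 from Vendor Q at 32 → need 1900 more.
Take 1900 from Vendor Z at 36 to finish.
Vendor H, Vendor 25: unused.
Cost = 1100×12 + 900×24 + 600×32 + 1900×36 = 122400.

122400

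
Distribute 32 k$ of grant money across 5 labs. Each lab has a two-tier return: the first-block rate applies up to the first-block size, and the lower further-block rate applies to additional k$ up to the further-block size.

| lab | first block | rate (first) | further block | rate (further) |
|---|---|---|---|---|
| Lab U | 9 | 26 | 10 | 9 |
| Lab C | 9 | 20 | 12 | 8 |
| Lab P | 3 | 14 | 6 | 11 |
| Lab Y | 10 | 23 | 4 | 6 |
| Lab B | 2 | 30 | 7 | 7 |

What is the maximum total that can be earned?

Treat each block as its own option and order by rate: Lab B/tier1 30 > Lab U/tier1 26 > Lab Y/tier1 23 > Lab C/tier1 20 > Lab P/tier1 14 > Lab P/tier2 11 > Lab U/tier2 9 > Lab C/tier2 8 > Lab B/tier2 7 > Lab Y/tier2 6.
Lab B tier1 at 30: fill all 2 — 30 left.
Lab U/tier1 (26): +9 — 21 left.
Lab Y/tier1 (23): +10 — 11 left.
Lab C tier1 at 20: fill all 9 — 2 left.
Lab P/tier1: +2 of 3 at 14; pool empty.
Total = 30×2 + 26×9 + 23×10 + 20×9 + 14×2 = 732.

732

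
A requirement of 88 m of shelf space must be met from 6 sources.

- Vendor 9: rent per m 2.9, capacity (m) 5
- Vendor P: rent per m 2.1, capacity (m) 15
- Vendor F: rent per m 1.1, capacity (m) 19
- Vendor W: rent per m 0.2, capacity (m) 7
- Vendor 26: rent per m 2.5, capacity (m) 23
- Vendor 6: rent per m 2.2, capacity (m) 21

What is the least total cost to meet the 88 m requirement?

Use sources in increasing cost order.
Vendor W at 0.2: take all 7 m ; 81 still needed.
Vendor F (1.1): use full 19 ; 62 m to go.
Take 15 from Vendor P at 2.1 ; need 47 more.
Vendor 6 at 2.2: take all 21 m ; 26 still needed.
Take 23 from Vendor 26 at 2.5 ; need 3 more.
Vendor 9 (2.9): take the remaining 3 ; done.
Cost = 7×0.2 + 19×1.1 + 15×2.1 + 21×2.2 + 23×2.5 + 3×2.9 = 166.2.

166.2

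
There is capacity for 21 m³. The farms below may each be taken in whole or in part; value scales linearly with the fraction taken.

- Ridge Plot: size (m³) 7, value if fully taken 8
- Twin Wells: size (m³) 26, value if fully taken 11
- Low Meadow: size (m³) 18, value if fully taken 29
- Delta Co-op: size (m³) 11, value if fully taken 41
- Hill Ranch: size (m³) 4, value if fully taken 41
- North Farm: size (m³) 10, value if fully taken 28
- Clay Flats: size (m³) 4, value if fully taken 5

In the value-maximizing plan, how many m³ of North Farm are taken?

6

Rank by value-to-size ratio: Hill Ranch 41/4≈10.2, Delta Co-op 41/11≈3.73, North Farm 28/10≈2.8, Low Meadow 29/18≈1.61, Clay Flats 5/4≈1.25, Ridge Plot 8/7≈1.14, Twin Wells 11/26≈0.423.
Take all of Hill Ranch (4 m³, value 41) — 17 m³ left.
Delta Co-op: take in full, 11 m³ for value 41 — 6 left.
6 m³ left: a 6/10 share of North Farm gives 28×6/10 = 16.8.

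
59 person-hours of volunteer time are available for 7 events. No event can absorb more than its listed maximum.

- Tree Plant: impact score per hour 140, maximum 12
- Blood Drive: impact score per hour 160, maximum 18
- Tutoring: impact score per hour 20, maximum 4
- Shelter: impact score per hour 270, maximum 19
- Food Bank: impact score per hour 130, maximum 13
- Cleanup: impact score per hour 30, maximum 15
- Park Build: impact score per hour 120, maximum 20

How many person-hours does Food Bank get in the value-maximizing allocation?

10

Rank by impact score per hour: Shelter 270 > Blood Drive 160 > Tree Plant 140 > Food Bank 130 > Park Build 120 > Cleanup 30 > Tutoring 20.
Shelter: +19 to 19 (cap) — 40 left.
Blood Drive: +18 to 18 (cap) — 22 left.
Tree Plant takes 12 to reach its cap of 12 — 10 left.
Food Bank: +10 (room for 13) → 10. Pool exhausted.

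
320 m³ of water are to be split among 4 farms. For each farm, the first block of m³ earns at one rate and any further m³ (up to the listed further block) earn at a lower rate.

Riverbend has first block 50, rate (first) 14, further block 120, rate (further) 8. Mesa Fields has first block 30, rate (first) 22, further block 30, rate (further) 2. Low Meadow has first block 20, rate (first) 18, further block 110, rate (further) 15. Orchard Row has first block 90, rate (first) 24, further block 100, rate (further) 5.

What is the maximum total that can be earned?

Treat each block as its own option and order by rate: Orchard Row/T1 24 > Mesa Fields/T1 22 > Low Meadow/T1 18 > Low Meadow/T2 15 > Riverbend/T1 14 > Riverbend/T2 8 > Orchard Row/T2 5 > Mesa Fields/T2 2.
Fill Orchard Row T1 block (90 at 24) — 230 left.
Fill Mesa Fields T1 block (30 at 22) — 200 left.
Fill Low Meadow T1 block (20 at 18) — 180 left.
Low Meadow T2 at 15: fill all 110 — 70 left.
Fill Riverbend T1 block (50 at 14) — 20 left.
20 remain; put them into Riverbend T2 at 8.
Total = 24×90 + 22×30 + 18×20 + 15×110 + 14×50 + 8×20 = 5690.

5690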